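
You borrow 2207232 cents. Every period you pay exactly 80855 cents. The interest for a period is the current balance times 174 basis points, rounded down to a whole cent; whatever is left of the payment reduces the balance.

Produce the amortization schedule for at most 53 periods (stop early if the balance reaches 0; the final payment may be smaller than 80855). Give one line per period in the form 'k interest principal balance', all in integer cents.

1 38405 42450 2164782
2 37667 43188 2121594
3 36915 43940 2077654
4 36151 44704 2032950
5 35373 45482 1987468
6 34581 46274 1941194
7 33776 47079 1894115
8 32957 47898 1846217
9 32124 48731 1797486
10 31276 49579 1747907
11 30413 50442 1697465
12 29535 51320 1646145
13 28642 52213 1593932
14 27734 53121 1540811
15 26810 54045 1486766
16 25869 54986 1431780
17 24912 55943 1375837
18 23939 56916 1318921
19 22949 57906 1261015
20 21941 58914 1202101
21 20916 59939 1142162
22 19873 60982 1081180
23 18812 62043 1019137
24 17732 63123 956014
25 16634 64221 891793
26 15517 65338 826455
27 14380 66475 759980
28 13223 67632 692348
29 12046 68809 623539
30 10849 70006 553533
31 9631 71224 482309
32 8392 72463 409846
33 7131 73724 336122
34 5848 75007 261115
35 4543 76312 184803
36 3215 77640 107163
37 1864 78991 28172
38 490 28172 0

1. interest=⌊2207232·174/10000⌋=38405; principal=80855-38405=42450; balance=2207232-42450=2164782
2. interest=⌊2164782·174/10000⌋=37667; principal=80855-37667=43188; balance=2164782-43188=2121594
3. interest=⌊2121594·174/10000⌋=36915; principal=80855-36915=43940; balance=2121594-43940=2077654
4. interest=⌊2077654·174/10000⌋=36151; principal=80855-36151=44704; balance=2077654-44704=2032950
5. interest=⌊2032950·174/10000⌋=35373; principal=80855-35373=45482; balance=2032950-45482=1987468
6. interest=⌊1987468·174/10000⌋=34581; principal=80855-34581=46274; balance=1987468-46274=1941194
7. interest=⌊1941194·174/10000⌋=33776; principal=80855-33776=47079; balance=1941194-47079=1894115
8. interest=⌊1894115·174/10000⌋=32957; principal=80855-32957=47898; balance=1894115-47898=1846217
9. interest=⌊1846217·174/10000⌋=32124; principal=80855-32124=48731; balance=1846217-48731=1797486
10. interest=⌊1797486·174/10000⌋=31276; principal=80855-31276=49579; balance=1797486-49579=1747907
11. interest=⌊1747907·174/10000⌋=30413; principal=80855-30413=50442; balance=1747907-50442=1697465
12. interest=⌊1697465·174/10000⌋=29535; principal=80855-29535=51320; balance=1697465-51320=1646145
13. interest=⌊1646145·174/10000⌋=28642; principal=80855-28642=52213; balance=1646145-52213=1593932
14. interest=⌊1593932·174/10000⌋=27734; principal=80855-27734=53121; balance=1593932-53121=1540811
15. interest=⌊1540811·174/10000⌋=26810; principal=80855-26810=54045; balance=1540811-54045=1486766
16. interest=⌊1486766·174/10000⌋=25869; principal=80855-25869=54986; balance=1486766-54986=1431780
17. interest=⌊1431780·174/10000⌋=24912; principal=80855-24912=55943; balance=1431780-55943=1375837
18. interest=⌊1375837·174/10000⌋=23939; principal=80855-23939=56916; balance=1375837-56916=1318921
19. interest=⌊1318921·174/10000⌋=22949; principal=80855-22949=57906; balance=1318921-57906=1261015
20. interest=⌊1261015·174/10000⌋=21941; principal=80855-21941=58914; balance=1261015-58914=1202101
21. interest=⌊1202101·174/10000⌋=20916; principal=80855-20916=59939; balance=1202101-59939=1142162
22. interest=⌊1142162·174/10000⌋=19873; principal=80855-19873=60982; balance=1142162-60982=1081180
23. interest=⌊1081180·174/10000⌋=18812; principal=80855-18812=62043; balance=1081180-62043=1019137
24. interest=⌊1019137·174/10000⌋=17732; principal=80855-17732=63123; balance=1019137-63123=956014
25. interest=⌊956014·174/10000⌋=16634; principal=80855-16634=64221; balance=956014-64221=891793
26. interest=⌊891793·174/10000⌋=15517; principal=80855-15517=65338; balance=891793-65338=826455
27. interest=⌊826455·174/10000⌋=14380; principal=80855-14380=66475; balance=826455-66475=759980
28. interest=⌊759980·174/10000⌋=13223; principal=80855-13223=67632; balance=759980-67632=692348
29. interest=⌊692348·174/10000⌋=12046; principal=80855-12046=68809; balance=692348-68809=623539
30. interest=⌊623539·174/10000⌋=10849; principal=80855-10849=70006; balance=623539-70006=553533
31. interest=⌊553533·174/10000⌋=9631; principal=80855-9631=71224; balance=553533-71224=482309
32. interest=⌊482309·174/10000⌋=8392; principal=80855-8392=72463; balance=482309-72463=409846
33. interest=⌊409846·174/10000⌋=7131; principal=80855-7131=73724; balance=409846-73724=336122
34. interest=⌊336122·174/10000⌋=5848; principal=80855-5848=75007; balance=336122-75007=261115
35. interest=⌊261115·174/10000⌋=4543; principal=80855-4543=76312; balance=261115-76312=184803
36. interest=⌊184803·174/10000⌋=3215; principal=80855-3215=77640; balance=184803-77640=107163
37. interest=⌊107163·174/10000⌋=1864; principal=80855-1864=78991; balance=107163-78991=28172
38. interest=⌊28172·174/10000⌋=490; principal=min(80855-490,28172)=28172; balance=28172-28172=0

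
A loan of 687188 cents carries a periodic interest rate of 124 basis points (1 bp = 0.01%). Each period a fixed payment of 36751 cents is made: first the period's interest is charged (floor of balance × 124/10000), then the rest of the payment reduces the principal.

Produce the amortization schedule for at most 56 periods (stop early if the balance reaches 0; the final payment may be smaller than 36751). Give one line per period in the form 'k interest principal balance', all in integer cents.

1. interest=⌊687188·124/10000⌋=8521; principal=36751-8521=28230; balance=687188-28230=658958
2. interest=⌊658958·124/10000⌋=8171; principal=36751-8171=28580; balance=658958-28580=630378
3. interest=⌊630378·124/10000⌋=7816; principal=36751-7816=28935; balance=630378-28935=601443
4. interest=⌊601443·124/10000⌋=7457; principal=36751-7457=29294; balance=601443-29294=572149
5. interest=⌊572149·124/10000⌋=7094; principal=36751-7094=29657; balance=572149-29657=542492
6. interest=⌊542492·124/10000⌋=6726; principal=36751-6726=30025; balance=542492-30025=512467
7. interest=⌊512467·124/10000⌋=6354; principal=36751-6354=30397; balance=512467-30397=482070
8. interest=⌊482070·124/10000⌋=5977; principal=36751-5977=30774; balance=482070-30774=451296
9. interest=⌊451296·124/10000⌋=5596; principal=36751-5596=31155; balance=451296-31155=420141
10. interest=⌊420141·124/10000⌋=5209; principal=36751-5209=31542; balance=420141-31542=388599
11. interest=⌊388599·124/10000⌋=4818; principal=36751-4818=31933; balance=388599-31933=356666
12. interest=⌊356666·124/10000⌋=4422; principal=36751-4422=32329; balance=356666-32329=324337
13. interest=⌊324337·124/10000⌋=4021; principal=36751-4021=32730; balance=324337-32730=291607
14. interest=⌊291607·124/10000⌋=3615; principal=36751-3615=33136; balance=291607-33136=258471
15. interest=⌊258471·124/10000⌋=3205; principal=36751-3205=33546; balance=258471-33546=224925
16. interest=⌊224925·124/10000⌋=2789; principal=36751-2789=33962; balance=224925-33962=190963
17. interest=⌊190963·124/10000⌋=2367; principal=36751-2367=34384; balance=190963-34384=156579
18. interest=⌊156579·124/10000⌋=1941; principal=36751-1941=34810; balance=156579-34810=121769
19. interest=⌊121769·124/10000⌋=1509; principal=36751-1509=35242; balance=121769-35242=86527
20. interest=⌊86527·124/10000⌋=1072; principal=36751-1072=35679; balance=86527-35679=50848
21. interest=⌊50848·124/10000⌋=630; principal=36751-630=36121; balance=50848-36121=14727
22. interest=⌊14727·124/10000⌋=182; principal=min(36751-182,14727)=14727; balance=14727-14727=0

1 8521 28230 658958
2 8171 28580 630378
3 7816 28935 601443
4 7457 29294 572149
5 7094 29657 542492
6 6726 30025 512467
7 6354 30397 482070
8 5977 30774 451296
9 5596 31155 420141
10 5209 31542 388599
11 4818 31933 356666
12 4422 32329 324337
13 4021 32730 291607
14 3615 33136 258471
15 3205 33546 224925
16 2789 33962 190963
17 2367 34384 156579
18 1941 34810 121769
19 1509 35242 86527
20 1072 35679 50848
21 630 36121 14727
22 182 14727 0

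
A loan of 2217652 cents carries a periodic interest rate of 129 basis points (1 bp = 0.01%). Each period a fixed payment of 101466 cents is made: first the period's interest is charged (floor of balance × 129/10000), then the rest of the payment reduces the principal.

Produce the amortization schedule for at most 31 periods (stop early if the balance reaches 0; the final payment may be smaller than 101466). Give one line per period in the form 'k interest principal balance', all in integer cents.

1. interest=⌊2217652·129/10000⌋=28607; principal=101466-28607=72859; balance=2217652-72859=2144793
2. interest=⌊2144793·129/10000⌋=27667; principal=101466-27667=73799; balance=2144793-73799=2070994
3. interest=⌊2070994·129/10000⌋=26715; principal=101466-26715=74751; balance=2070994-74751=1996243
4. interest=⌊1996243·129/10000⌋=25751; principal=101466-25751=75715; balance=1996243-75715=1920528
5. interest=⌊1920528·129/10000⌋=24774; principal=101466-24774=76692; balance=1920528-76692=1843836
6. interest=⌊1843836·129/10000⌋=23785; principal=101466-23785=77681; balance=1843836-77681=1766155
7. interest=⌊1766155·129/10000⌋=22783; principal=101466-22783=78683; balance=1766155-78683=1687472
8. interest=⌊1687472·129/10000⌋=21768; principal=101466-21768=79698; balance=1687472-79698=1607774
9. interest=⌊1607774·129/10000⌋=20740; principal=101466-20740=80726; balance=1607774-80726=1527048
10. interest=⌊1527048·129/10000⌋=19698; principal=101466-19698=81768; balance=1527048-81768=1445280
11. interest=⌊1445280·129/10000⌋=18644; principal=101466-18644=82822; balance=1445280-82822=1362458
12. interest=⌊1362458·129/10000⌋=17575; principal=101466-17575=83891; balance=1362458-83891=1278567
13. interest=⌊1278567·129/10000⌋=16493; principal=101466-16493=84973; balance=1278567-84973=1193594
14. interest=⌊1193594·129/10000⌋=15397; principal=101466-15397=86069; balance=1193594-86069=1107525
15. interest=⌊1107525·129/10000⌋=14287; principal=101466-14287=87179; balance=1107525-87179=1020346
16. interest=⌊1020346·129/10000⌋=13162; principal=101466-13162=88304; balance=1020346-88304=932042
17. interest=⌊932042·129/10000⌋=12023; principal=101466-12023=89443; balance=932042-89443=842599
18. interest=⌊842599·129/10000⌋=10869; principal=101466-10869=90597; balance=842599-90597=752002
19. interest=⌊752002·129/10000⌋=9700; principal=101466-9700=91766; balance=752002-91766=660236
20. interest=⌊660236·129/10000⌋=8517; principal=101466-8517=92949; balance=660236-92949=567287
21. interest=⌊567287·129/10000⌋=7318; principal=101466-7318=94148; balance=567287-94148=473139
22. interest=⌊473139·129/10000⌋=6103; principal=101466-6103=95363; balance=473139-95363=377776
23. interest=⌊377776·129/10000⌋=4873; principal=101466-4873=96593; balance=377776-96593=281183
24. interest=⌊281183·129/10000⌋=3627; principal=101466-3627=97839; balance=281183-97839=183344
25. interest=⌊183344·129/10000⌋=2365; principal=101466-2365=99101; balance=183344-99101=84243
26. interest=⌊84243·129/10000⌋=1086; principal=min(101466-1086,84243)=84243; balance=84243-84243=0

1 28607 72859 2144793
2 27667 73799 2070994
3 26715 74751 1996243
4 25751 75715 1920528
5 24774 76692 1843836
6 23785 77681 1766155
7 22783 78683 1687472
8 21768 79698 1607774
9 20740 80726 1527048
10 19698 81768 1445280
11 18644 82822 1362458
12 17575 83891 1278567
13 16493 84973 1193594
14 15397 86069 1107525
15 14287 87179 1020346
16 13162 88304 932042
17 12023 89443 842599
18 10869 90597 752002
19 9700 91766 660236
20 8517 92949 567287
21 7318 94148 473139
22 6103 95363 377776
23 4873 96593 281183
24 3627 97839 183344
25 2365 99101 84243
26 1086 84243 0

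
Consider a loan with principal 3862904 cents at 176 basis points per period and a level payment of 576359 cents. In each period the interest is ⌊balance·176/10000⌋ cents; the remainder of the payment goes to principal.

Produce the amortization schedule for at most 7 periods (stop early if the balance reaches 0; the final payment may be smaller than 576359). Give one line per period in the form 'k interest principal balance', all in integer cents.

1. interest=⌊3862904·176/10000⌋=67987; principal=576359-67987=508372; balance=3862904-508372=3354532
2. interest=⌊3354532·176/10000⌋=59039; principal=576359-59039=517320; balance=3354532-517320=2837212
3. interest=⌊2837212·176/10000⌋=49934; principal=576359-49934=526425; balance=2837212-526425=2310787
4. interest=⌊2310787·176/10000⌋=40669; principal=576359-40669=535690; balance=2310787-535690=1775097
5. interest=⌊1775097·176/10000⌋=31241; principal=576359-31241=545118; balance=1775097-545118=1229979
6. interest=⌊1229979·176/10000⌋=21647; principal=576359-21647=554712; balance=1229979-554712=675267
7. interest=⌊675267·176/10000⌋=11884; principal=576359-11884=564475; balance=675267-564475=110792

1 67987 508372 3354532
2 59039 517320 2837212
3 49934 526425 2310787
4 40669 535690 1775097
5 31241 545118 1229979
6 21647 554712 675267
7 11884 564475 110792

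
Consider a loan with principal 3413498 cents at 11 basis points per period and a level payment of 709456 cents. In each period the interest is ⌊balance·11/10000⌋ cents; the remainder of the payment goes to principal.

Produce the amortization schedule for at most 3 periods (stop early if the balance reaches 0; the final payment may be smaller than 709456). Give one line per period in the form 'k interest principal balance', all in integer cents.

1. interest=⌊3413498·11/10000⌋=3754; principal=709456-3754=705702; balance=3413498-705702=2707796
2. interest=⌊2707796·11/10000⌋=2978; principal=709456-2978=706478; balance=2707796-706478=2001318
3. interest=⌊2001318·11/10000⌋=2201; principal=709456-2201=707255; balance=2001318-707255=1294063

1 3754 705702 2707796
2 2978 706478 2001318
3 2201 707255 1294063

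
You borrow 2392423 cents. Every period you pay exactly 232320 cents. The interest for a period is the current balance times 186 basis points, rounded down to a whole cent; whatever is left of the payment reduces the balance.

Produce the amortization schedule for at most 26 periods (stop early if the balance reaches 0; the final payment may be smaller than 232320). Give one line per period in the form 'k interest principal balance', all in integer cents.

1 44499 187821 2204602
2 41005 191315 2013287
3 37447 194873 1818414
4 33822 198498 1619916
5 30130 202190 1417726
6 26369 205951 1211775
7 22539 209781 1001994
8 18637 213683 788311
9 14662 217658 570653
10 10614 221706 348947
11 6490 225830 123117
12 2289 123117 0

1. interest=⌊2392423·186/10000⌋=44499; principal=232320-44499=187821; balance=2392423-187821=2204602
2. interest=⌊2204602·186/10000⌋=41005; principal=232320-41005=191315; balance=2204602-191315=2013287
3. interest=⌊2013287·186/10000⌋=37447; principal=232320-37447=194873; balance=2013287-194873=1818414
4. interest=⌊1818414·186/10000⌋=33822; principal=232320-33822=198498; balance=1818414-198498=1619916
5. interest=⌊1619916·186/10000⌋=30130; principal=232320-30130=202190; balance=1619916-202190=1417726
6. interest=⌊1417726·186/10000⌋=26369; principal=232320-26369=205951; balance=1417726-205951=1211775
7. interest=⌊1211775·186/10000⌋=22539; principal=232320-22539=209781; balance=1211775-209781=1001994
8. interest=⌊1001994·186/10000⌋=18637; principal=232320-18637=213683; balance=1001994-213683=788311
9. interest=⌊788311·186/10000⌋=14662; principal=232320-14662=217658; balance=788311-217658=570653
10. interest=⌊570653·186/10000⌋=10614; principal=232320-10614=221706; balance=570653-221706=348947
11. interest=⌊348947·186/10000⌋=6490; principal=232320-6490=225830; balance=348947-225830=123117
12. interest=⌊123117·186/10000⌋=2289; principal=min(232320-2289,123117)=123117; balance=123117-123117=0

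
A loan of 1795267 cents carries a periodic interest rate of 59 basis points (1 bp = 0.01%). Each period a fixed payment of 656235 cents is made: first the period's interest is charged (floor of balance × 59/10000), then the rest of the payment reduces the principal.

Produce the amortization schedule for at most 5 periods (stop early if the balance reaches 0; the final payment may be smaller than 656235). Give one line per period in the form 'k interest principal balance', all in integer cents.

1. interest=⌊1795267·59/10000⌋=10592; principal=656235-10592=645643; balance=1795267-645643=1149624
2. interest=⌊1149624·59/10000⌋=6782; principal=656235-6782=649453; balance=1149624-649453=500171
3. interest=⌊500171·59/10000⌋=2951; principal=min(656235-2951,500171)=500171; balance=500171-500171=0

1 10592 645643 1149624
2 6782 649453 500171
3 2951 500171 0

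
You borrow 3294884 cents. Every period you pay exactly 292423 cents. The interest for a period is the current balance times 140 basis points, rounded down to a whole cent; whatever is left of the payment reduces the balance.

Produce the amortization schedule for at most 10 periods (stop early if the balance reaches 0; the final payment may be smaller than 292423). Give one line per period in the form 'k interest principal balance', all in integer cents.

1. interest=⌊3294884·140/10000⌋=46128; principal=292423-46128=246295; balance=3294884-246295=3048589
2. interest=⌊3048589·140/10000⌋=42680; principal=292423-42680=249743; balance=3048589-249743=2798846
3. interest=⌊2798846·140/10000⌋=39183; principal=292423-39183=253240; balance=2798846-253240=2545606
4. interest=⌊2545606·140/10000⌋=35638; principal=292423-35638=256785; balance=2545606-256785=2288821
5. interest=⌊2288821·140/10000⌋=32043; principal=292423-32043=260380; balance=2288821-260380=2028441
6. interest=⌊2028441·140/10000⌋=28398; principal=292423-28398=264025; balance=2028441-264025=1764416
7. interest=⌊1764416·140/10000⌋=24701; principal=292423-24701=267722; balance=1764416-267722=1496694
8. interest=⌊1496694·140/10000⌋=20953; principal=292423-20953=271470; balance=1496694-271470=1225224
9. interest=⌊1225224·140/10000⌋=17153; principal=292423-17153=275270; balance=1225224-275270=949954
10. interest=⌊949954·140/10000⌋=13299; principal=292423-13299=279124; balance=949954-279124=670830

1 46128 246295 3048589
2 42680 249743 2798846
3 39183 253240 2545606
4 35638 256785 2288821
5 32043 260380 2028441
6 28398 264025 1764416
7 24701 267722 1496694
8 20953 271470 1225224
9 17153 275270 949954
10 13299 279124 670830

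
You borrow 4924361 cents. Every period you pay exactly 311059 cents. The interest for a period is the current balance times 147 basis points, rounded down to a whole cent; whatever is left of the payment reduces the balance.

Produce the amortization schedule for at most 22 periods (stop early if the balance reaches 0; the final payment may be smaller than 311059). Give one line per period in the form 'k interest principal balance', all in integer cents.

1. interest=⌊4924361·147/10000⌋=72388; principal=311059-72388=238671; balance=4924361-238671=4685690
2. interest=⌊4685690·147/10000⌋=68879; principal=311059-68879=242180; balance=4685690-242180=4443510
3. interest=⌊4443510·147/10000⌋=65319; principal=311059-65319=245740; balance=4443510-245740=4197770
4. interest=⌊4197770·147/10000⌋=61707; principal=311059-61707=249352; balance=4197770-249352=3948418
5. interest=⌊3948418·147/10000⌋=58041; principal=311059-58041=253018; balance=3948418-253018=3695400
6. interest=⌊3695400·147/10000⌋=54322; principal=311059-54322=256737; balance=3695400-256737=3438663
7. interest=⌊3438663·147/10000⌋=50548; principal=311059-50548=260511; balance=3438663-260511=3178152
8. interest=⌊3178152·147/10000⌋=46718; principal=311059-46718=264341; balance=3178152-264341=2913811
9. interest=⌊2913811·147/10000⌋=42833; principal=311059-42833=268226; balance=2913811-268226=2645585
10. interest=⌊2645585·147/10000⌋=38890; principal=311059-38890=272169; balance=2645585-272169=2373416
11. interest=⌊2373416·147/10000⌋=34889; principal=311059-34889=276170; balance=2373416-276170=2097246
12. interest=⌊2097246·147/10000⌋=30829; principal=311059-30829=280230; balance=2097246-280230=1817016
13. interest=⌊1817016·147/10000⌋=26710; principal=311059-26710=284349; balance=1817016-284349=1532667
14. interest=⌊1532667·147/10000⌋=22530; principal=311059-22530=288529; balance=1532667-288529=1244138
15. interest=⌊1244138·147/10000⌋=18288; principal=311059-18288=292771; balance=1244138-292771=951367
16. interest=⌊951367·147/10000⌋=13985; principal=311059-13985=297074; balance=951367-297074=654293
17. interest=⌊654293·147/10000⌋=9618; principal=311059-9618=301441; balance=654293-301441=352852
18. interest=⌊352852·147/10000⌋=5186; principal=311059-5186=305873; balance=352852-305873=46979
19. interest=⌊46979·147/10000⌋=690; principal=min(311059-690,46979)=46979; balance=46979-46979=0

1 72388 238671 4685690
2 68879 242180 4443510
3 65319 245740 4197770
4 61707 249352 3948418
5 58041 253018 3695400
6 54322 256737 3438663
7 50548 260511 3178152
8 46718 264341 2913811
9 42833 268226 2645585
10 38890 272169 2373416
11 34889 276170 2097246
12 30829 280230 1817016
13 26710 284349 1532667
14 22530 288529 1244138
15 18288 292771 951367
16 13985 297074 654293
17 9618 301441 352852
18 5186 305873 46979
19 690 46979 0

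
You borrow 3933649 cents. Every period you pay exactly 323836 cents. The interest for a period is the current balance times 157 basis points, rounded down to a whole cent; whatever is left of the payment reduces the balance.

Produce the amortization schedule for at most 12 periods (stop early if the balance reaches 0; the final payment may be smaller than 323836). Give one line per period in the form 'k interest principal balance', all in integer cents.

1 61758 262078 3671571
2 57643 266193 3405378
3 53464 270372 3135006
4 49219 274617 2860389
5 44908 278928 2581461
6 40528 283308 2298153
7 36081 287755 2010398
8 31563 292273 1718125
9 26974 296862 1421263
10 22313 301523 1119740
11 17579 306257 813483
12 12771 311065 502418

1. interest=⌊3933649·157/10000⌋=61758; principal=323836-61758=262078; balance=3933649-262078=3671571
2. interest=⌊3671571·157/10000⌋=57643; principal=323836-57643=266193; balance=3671571-266193=3405378
3. interest=⌊3405378·157/10000⌋=53464; principal=323836-53464=270372; balance=3405378-270372=3135006
4. interest=⌊3135006·157/10000⌋=49219; principal=323836-49219=274617; balance=3135006-274617=2860389
5. interest=⌊2860389·157/10000⌋=44908; principal=323836-44908=278928; balance=2860389-278928=2581461
6. interest=⌊2581461·157/10000⌋=40528; principal=323836-40528=283308; balance=2581461-283308=2298153
7. interest=⌊2298153·157/10000⌋=36081; principal=323836-36081=287755; balance=2298153-287755=2010398
8. interest=⌊2010398·157/10000⌋=31563; principal=323836-31563=292273; balance=2010398-292273=1718125
9. interest=⌊1718125·157/10000⌋=26974; principal=323836-26974=296862; balance=1718125-296862=1421263
10. interest=⌊1421263·157/10000⌋=22313; principal=323836-22313=301523; balance=1421263-301523=1119740
11. interest=⌊1119740·157/10000⌋=17579; principal=323836-17579=306257; balance=1119740-306257=813483
12. interest=⌊813483·157/10000⌋=12771; principal=323836-12771=311065; balance=813483-311065=502418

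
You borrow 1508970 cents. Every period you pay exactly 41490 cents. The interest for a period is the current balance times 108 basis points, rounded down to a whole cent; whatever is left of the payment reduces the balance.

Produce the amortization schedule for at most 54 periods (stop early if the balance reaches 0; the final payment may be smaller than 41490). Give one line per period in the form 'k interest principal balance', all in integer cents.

1 16296 25194 1483776
2 16024 25466 1458310
3 15749 25741 1432569
4 15471 26019 1406550
5 15190 26300 1380250
6 14906 26584 1353666
7 14619 26871 1326795
8 14329 27161 1299634
9 14036 27454 1272180
10 13739 27751 1244429
11 13439 28051 1216378
12 13136 28354 1188024
13 12830 28660 1159364
14 12521 28969 1130395
15 12208 29282 1101113
16 11892 29598 1071515
17 11572 29918 1041597
18 11249 30241 1011356
19 10922 30568 980788
20 10592 30898 949890
21 10258 31232 918658
22 9921 31569 887089
23 9580 31910 855179
24 9235 32255 822924
25 8887 32603 790321
26 8535 32955 757366
27 8179 33311 724055
28 7819 33671 690384
29 7456 34034 656350
30 7088 34402 621948
31 6717 34773 587175
32 6341 35149 552026
33 5961 35529 516497
34 5578 35912 480585
35 5190 36300 444285
36 4798 36692 407593
37 4402 37088 370505
38 4001 37489 333016
39 3596 37894 295122
40 3187 38303 256819
41 2773 38717 218102
42 2355 39135 178967
43 1932 39558 139409
44 1505 39985 99424
45 1073 40417 59007
46 637 40853 18154
47 196 18154 0

1. interest=⌊1508970·108/10000⌋=16296; principal=41490-16296=25194; balance=1508970-25194=1483776
2. interest=⌊1483776·108/10000⌋=16024; principal=41490-16024=25466; balance=1483776-25466=1458310
3. interest=⌊1458310·108/10000⌋=15749; principal=41490-15749=25741; balance=1458310-25741=1432569
4. interest=⌊1432569·108/10000⌋=15471; principal=41490-15471=26019; balance=1432569-26019=1406550
5. interest=⌊1406550·108/10000⌋=15190; principal=41490-15190=26300; balance=1406550-26300=1380250
6. interest=⌊1380250·108/10000⌋=14906; principal=41490-14906=26584; balance=1380250-26584=1353666
7. interest=⌊1353666·108/10000⌋=14619; principal=41490-14619=26871; balance=1353666-26871=1326795
8. interest=⌊1326795·108/10000⌋=14329; principal=41490-14329=27161; balance=1326795-27161=1299634
9. interest=⌊1299634·108/10000⌋=14036; principal=41490-14036=27454; balance=1299634-27454=1272180
10. interest=⌊1272180·108/10000⌋=13739; principal=41490-13739=27751; balance=1272180-27751=1244429
11. interest=⌊1244429·108/10000⌋=13439; principal=41490-13439=28051; balance=1244429-28051=1216378
12. interest=⌊1216378·108/10000⌋=13136; principal=41490-13136=28354; balance=1216378-28354=1188024
13. interest=⌊1188024·108/10000⌋=12830; principal=41490-12830=28660; balance=1188024-28660=1159364
14. interest=⌊1159364·108/10000⌋=12521; principal=41490-12521=28969; balance=1159364-28969=1130395
15. interest=⌊1130395·108/10000⌋=12208; principal=41490-12208=29282; balance=1130395-29282=1101113
16. interest=⌊1101113·108/10000⌋=11892; principal=41490-11892=29598; balance=1101113-29598=1071515
17. interest=⌊1071515·108/10000⌋=11572; principal=41490-11572=29918; balance=1071515-29918=1041597
18. interest=⌊1041597·108/10000⌋=11249; principal=41490-11249=30241; balance=1041597-30241=1011356
19. interest=⌊1011356·108/10000⌋=10922; principal=41490-10922=30568; balance=1011356-30568=980788
20. interest=⌊980788·108/10000⌋=10592; principal=41490-10592=30898; balance=980788-30898=949890
21. interest=⌊949890·108/10000⌋=10258; principal=41490-10258=31232; balance=949890-31232=918658
22. interest=⌊918658·108/10000⌋=9921; principal=41490-9921=31569; balance=918658-31569=887089
23. interest=⌊887089·108/10000⌋=9580; principal=41490-9580=31910; balance=887089-31910=855179
24. interest=⌊855179·108/10000⌋=9235; principal=41490-9235=32255; balance=855179-32255=822924
25. interest=⌊822924·108/10000⌋=8887; principal=41490-8887=32603; balance=822924-32603=790321
26. interest=⌊790321·108/10000⌋=8535; principal=41490-8535=32955; balance=790321-32955=757366
27. interest=⌊757366·108/10000⌋=8179; principal=41490-8179=33311; balance=757366-33311=724055
28. interest=⌊724055·108/10000⌋=7819; principal=41490-7819=33671; balance=724055-33671=690384
29. interest=⌊690384·108/10000⌋=7456; principal=41490-7456=34034; balance=690384-34034=656350
30. interest=⌊656350·108/10000⌋=7088; principal=41490-7088=34402; balance=656350-34402=621948
31. interest=⌊621948·108/10000⌋=6717; principal=41490-6717=34773; balance=621948-34773=587175
32. interest=⌊587175·108/10000⌋=6341; principal=41490-6341=35149; balance=587175-35149=552026
33. interest=⌊552026·108/10000⌋=5961; principal=41490-5961=35529; balance=552026-35529=516497
34. interest=⌊516497·108/10000⌋=5578; principal=41490-5578=35912; balance=516497-35912=480585
35. interest=⌊480585·108/10000⌋=5190; principal=41490-5190=36300; balance=480585-36300=444285
36. interest=⌊444285·108/10000⌋=4798; principal=41490-4798=36692; balance=444285-36692=407593
37. interest=⌊407593·108/10000⌋=4402; principal=41490-4402=37088; balance=407593-37088=370505
38. interest=⌊370505·108/10000⌋=4001; principal=41490-4001=37489; balance=370505-37489=333016
39. interest=⌊333016·108/10000⌋=3596; principal=41490-3596=37894; balance=333016-37894=295122
40. interest=⌊295122·108/10000⌋=3187; principal=41490-3187=38303; balance=295122-38303=256819
41. interest=⌊256819·108/10000⌋=2773; principal=41490-2773=38717; balance=256819-38717=218102
42. interest=⌊218102·108/10000⌋=2355; principal=41490-2355=39135; balance=218102-39135=178967
43. interest=⌊178967·108/10000⌋=1932; principal=41490-1932=39558; balance=178967-39558=139409
44. interest=⌊139409·108/10000⌋=1505; principal=41490-1505=39985; balance=139409-39985=99424
45. interest=⌊99424·108/10000⌋=1073; principal=41490-1073=40417; balance=99424-40417=59007
46. interest=⌊59007·108/10000⌋=637; principal=41490-637=40853; balance=59007-40853=18154
47. interest=⌊18154·108/10000⌋=196; principal=min(41490-196,18154)=18154; balance=18154-18154=0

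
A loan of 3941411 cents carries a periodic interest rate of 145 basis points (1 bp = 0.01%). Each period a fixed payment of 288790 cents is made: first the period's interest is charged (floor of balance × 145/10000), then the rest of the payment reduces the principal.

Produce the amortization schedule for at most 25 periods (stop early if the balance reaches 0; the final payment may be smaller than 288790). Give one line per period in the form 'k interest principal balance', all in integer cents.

1. interest=⌊3941411·145/10000⌋=57150; principal=288790-57150=231640; balance=3941411-231640=3709771
2. interest=⌊3709771·145/10000⌋=53791; principal=288790-53791=234999; balance=3709771-234999=3474772
3. interest=⌊3474772·145/10000⌋=50384; principal=288790-50384=238406; balance=3474772-238406=3236366
4. interest=⌊3236366·145/10000⌋=46927; principal=288790-46927=241863; balance=3236366-241863=2994503
5. interest=⌊2994503·145/10000⌋=43420; principal=288790-43420=245370; balance=2994503-245370=2749133
6. interest=⌊2749133·145/10000⌋=39862; principal=288790-39862=248928; balance=2749133-248928=2500205
7. interest=⌊2500205·145/10000⌋=36252; principal=288790-36252=252538; balance=2500205-252538=2247667
8. interest=⌊2247667·145/10000⌋=32591; principal=288790-32591=256199; balance=2247667-256199=1991468
9. interest=⌊1991468·145/10000⌋=28876; principal=288790-28876=259914; balance=1991468-259914=1731554
10. interest=⌊1731554·145/10000⌋=25107; principal=288790-25107=263683; balance=1731554-263683=1467871
11. interest=⌊1467871·145/10000⌋=21284; principal=288790-21284=267506; balance=1467871-267506=1200365
12. interest=⌊1200365·145/10000⌋=17405; principal=288790-17405=271385; balance=1200365-271385=928980
13. interest=⌊928980·145/10000⌋=13470; principal=288790-13470=275320; balance=928980-275320=653660
14. interest=⌊653660·145/10000⌋=9478; principal=288790-9478=279312; balance=653660-279312=374348
15. interest=⌊374348·145/10000⌋=5428; principal=288790-5428=283362; balance=374348-283362=90986
16. interest=⌊90986·145/10000⌋=1319; principal=min(288790-1319,90986)=90986; balance=90986-90986=0

1 57150 231640 3709771
2 53791 234999 3474772
3 50384 238406 3236366
4 46927 241863 2994503
5 43420 245370 2749133
6 39862 248928 2500205
7 36252 252538 2247667
8 32591 256199 1991468
9 28876 259914 1731554
10 25107 263683 1467871
11 21284 267506 1200365
12 17405 271385 928980
13 13470 275320 653660
14 9478 279312 374348
15 5428 283362 90986
16 1319 90986 0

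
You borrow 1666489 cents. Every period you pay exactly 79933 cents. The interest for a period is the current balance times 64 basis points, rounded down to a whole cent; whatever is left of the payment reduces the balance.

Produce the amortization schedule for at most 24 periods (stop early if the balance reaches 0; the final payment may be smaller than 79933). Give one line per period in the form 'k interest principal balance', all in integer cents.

1. interest=⌊1666489·64/10000⌋=10665; principal=79933-10665=69268; balance=1666489-69268=1597221
2. interest=⌊1597221·64/10000⌋=10222; principal=79933-10222=69711; balance=1597221-69711=1527510
3. interest=⌊1527510·64/10000⌋=9776; principal=79933-9776=70157; balance=1527510-70157=1457353
4. interest=⌊1457353·64/10000⌋=9327; principal=79933-9327=70606; balance=1457353-70606=1386747
5. interest=⌊1386747·64/10000⌋=8875; principal=79933-8875=71058; balance=1386747-71058=1315689
6. interest=⌊1315689·64/10000⌋=8420; principal=79933-8420=71513; balance=1315689-71513=1244176
7. interest=⌊1244176·64/10000⌋=7962; principal=79933-7962=71971; balance=1244176-71971=1172205
8. interest=⌊1172205·64/10000⌋=7502; principal=79933-7502=72431; balance=1172205-72431=1099774
9. interest=⌊1099774·64/10000⌋=7038; principal=79933-7038=72895; balance=1099774-72895=1026879
10. interest=⌊1026879·64/10000⌋=6572; principal=79933-6572=73361; balance=1026879-73361=953518
11. interest=⌊953518·64/10000⌋=6102; principal=79933-6102=73831; balance=953518-73831=879687
12. interest=⌊879687·64/10000⌋=5629; principal=79933-5629=74304; balance=879687-74304=805383
13. interest=⌊805383·64/10000⌋=5154; principal=79933-5154=74779; balance=805383-74779=730604
14. interest=⌊730604·64/10000⌋=4675; principal=79933-4675=75258; balance=730604-75258=655346
15. interest=⌊655346·64/10000⌋=4194; principal=79933-4194=75739; balance=655346-75739=579607
16. interest=⌊579607·64/10000⌋=3709; principal=79933-3709=76224; balance=579607-76224=503383
17. interest=⌊503383·64/10000⌋=3221; principal=79933-3221=76712; balance=503383-76712=426671
18. interest=⌊426671·64/10000⌋=2730; principal=79933-2730=77203; balance=426671-77203=349468
19. interest=⌊349468·64/10000⌋=2236; principal=79933-2236=77697; balance=349468-77697=271771
20. interest=⌊271771·64/10000⌋=1739; principal=79933-1739=78194; balance=271771-78194=193577
21. interest=⌊193577·64/10000⌋=1238; principal=79933-1238=78695; balance=193577-78695=114882
22. interest=⌊114882·64/10000⌋=735; principal=79933-735=79198; balance=114882-79198=35684
23. interest=⌊35684·64/10000⌋=228; principal=min(79933-228,35684)=35684; balance=35684-35684=0

1 10665 69268 1597221
2 10222 69711 1527510
3 9776 70157 1457353
4 9327 70606 1386747
5 8875 71058 1315689
6 8420 71513 1244176
7 7962 71971 1172205
8 7502 72431 1099774
9 7038 72895 1026879
10 6572 73361 953518
11 6102 73831 879687
12 5629 74304 805383
13 5154 74779 730604
14 4675 75258 655346
15 4194 75739 579607
16 3709 76224 503383
17 3221 76712 426671
18 2730 77203 349468
19 2236 77697 271771
20 1739 78194 193577
21 1238 78695 114882
22 735 79198 35684
23 228 35684 0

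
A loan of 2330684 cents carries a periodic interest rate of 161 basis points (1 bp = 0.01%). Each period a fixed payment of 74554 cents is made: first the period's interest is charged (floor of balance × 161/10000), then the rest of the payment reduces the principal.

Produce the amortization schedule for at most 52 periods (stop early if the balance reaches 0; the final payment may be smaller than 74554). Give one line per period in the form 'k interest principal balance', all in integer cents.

1 37524 37030 2293654
2 36927 37627 2256027
3 36322 38232 2217795
4 35706 38848 2178947
5 35081 39473 2139474
6 34445 40109 2099365
7 33799 40755 2058610
8 33143 41411 2017199
9 32476 42078 1975121
10 31799 42755 1932366
11 31111 43443 1888923
12 30411 44143 1844780
13 29700 44854 1799926
14 28978 45576 1754350
15 28245 46309 1708041
16 27499 47055 1660986
17 26741 47813 1613173
18 25972 48582 1564591
19 25189 49365 1515226
20 24395 50159 1465067
21 23587 50967 1414100
22 22767 51787 1362313
23 21933 52621 1309692
24 21086 53468 1256224
25 20225 54329 1201895
26 19350 55204 1146691
27 18461 56093 1090598
28 17558 56996 1033602
29 16640 57914 975688
30 15708 58846 916842
31 14761 59793 857049
32 13798 60756 796293
33 12820 61734 734559
34 11826 62728 671831
35 10816 63738 608093
36 9790 64764 543329
37 8747 65807 477522
38 7688 66866 410656
39 6611 67943 342713
40 5517 69037 273676
41 4406 70148 203528
42 3276 71278 132250
43 2129 72425 59825
44 963 59825 0

1. interest=⌊2330684·161/10000⌋=37524; principal=74554-37524=37030; balance=2330684-37030=2293654
2. interest=⌊2293654·161/10000⌋=36927; principal=74554-36927=37627; balance=2293654-37627=2256027
3. interest=⌊2256027·161/10000⌋=36322; principal=74554-36322=38232; balance=2256027-38232=2217795
4. interest=⌊2217795·161/10000⌋=35706; principal=74554-35706=38848; balance=2217795-38848=2178947
5. interest=⌊2178947·161/10000⌋=35081; principal=74554-35081=39473; balance=2178947-39473=2139474
6. interest=⌊2139474·161/10000⌋=34445; principal=74554-34445=40109; balance=2139474-40109=2099365
7. interest=⌊2099365·161/10000⌋=33799; principal=74554-33799=40755; balance=2099365-40755=2058610
8. interest=⌊2058610·161/10000⌋=33143; principal=74554-33143=41411; balance=2058610-41411=2017199
9. interest=⌊2017199·161/10000⌋=32476; principal=74554-32476=42078; balance=2017199-42078=1975121
10. interest=⌊1975121·161/10000⌋=31799; principal=74554-31799=42755; balance=1975121-42755=1932366
11. interest=⌊1932366·161/10000⌋=31111; principal=74554-31111=43443; balance=1932366-43443=1888923
12. interest=⌊1888923·161/10000⌋=30411; principal=74554-30411=44143; balance=1888923-44143=1844780
13. interest=⌊1844780·161/10000⌋=29700; principal=74554-29700=44854; balance=1844780-44854=1799926
14. interest=⌊1799926·161/10000⌋=28978; principal=74554-28978=45576; balance=1799926-45576=1754350
15. interest=⌊1754350·161/10000⌋=28245; principal=74554-28245=46309; balance=1754350-46309=1708041
16. interest=⌊1708041·161/10000⌋=27499; principal=74554-27499=47055; balance=1708041-47055=1660986
17. interest=⌊1660986·161/10000⌋=26741; principal=74554-26741=47813; balance=1660986-47813=1613173
18. interest=⌊1613173·161/10000⌋=25972; principal=74554-25972=48582; balance=1613173-48582=1564591
19. interest=⌊1564591·161/10000⌋=25189; principal=74554-25189=49365; balance=1564591-49365=1515226
20. interest=⌊1515226·161/10000⌋=24395; principal=74554-24395=50159; balance=1515226-50159=1465067
21. interest=⌊1465067·161/10000⌋=23587; principal=74554-23587=50967; balance=1465067-50967=1414100
22. interest=⌊1414100·161/10000⌋=22767; principal=74554-22767=51787; balance=1414100-51787=1362313
23. interest=⌊1362313·161/10000⌋=21933; principal=74554-21933=52621; balance=1362313-52621=1309692
24. interest=⌊1309692·161/10000⌋=21086; principal=74554-21086=53468; balance=1309692-53468=1256224
25. interest=⌊1256224·161/10000⌋=20225; principal=74554-20225=54329; balance=1256224-54329=1201895
26. interest=⌊1201895·161/10000⌋=19350; principal=74554-19350=55204; balance=1201895-55204=1146691
27. interest=⌊1146691·161/10000⌋=18461; principal=74554-18461=56093; balance=1146691-56093=1090598
28. interest=⌊1090598·161/10000⌋=17558; principal=74554-17558=56996; balance=1090598-56996=1033602
29. interest=⌊1033602·161/10000⌋=16640; principal=74554-16640=57914; balance=1033602-57914=975688
30. interest=⌊975688·161/10000⌋=15708; principal=74554-15708=58846; balance=975688-58846=916842
31. interest=⌊916842·161/10000⌋=14761; principal=74554-14761=59793; balance=916842-59793=857049
32. interest=⌊857049·161/10000⌋=13798; principal=74554-13798=60756; balance=857049-60756=796293
33. interest=⌊796293·161/10000⌋=12820; principal=74554-12820=61734; balance=796293-61734=734559
34. interest=⌊734559·161/10000⌋=11826; principal=74554-11826=62728; balance=734559-62728=671831
35. interest=⌊671831·161/10000⌋=10816; principal=74554-10816=63738; balance=671831-63738=608093
36. interest=⌊608093·161/10000⌋=9790; principal=74554-9790=64764; balance=608093-64764=543329
37. interest=⌊543329·161/10000⌋=8747; principal=74554-8747=65807; balance=543329-65807=477522
38. interest=⌊477522·161/10000⌋=7688; principal=74554-7688=66866; balance=477522-66866=410656
39. interest=⌊410656·161/10000⌋=6611; principal=74554-6611=67943; balance=410656-67943=342713
40. interest=⌊342713·161/10000⌋=5517; principal=74554-5517=69037; balance=342713-69037=273676
41. interest=⌊273676·161/10000⌋=4406; principal=74554-4406=70148; balance=273676-70148=203528
42. interest=⌊203528·161/10000⌋=3276; principal=74554-3276=71278; balance=203528-71278=132250
43. interest=⌊132250·161/10000⌋=2129; principal=74554-2129=72425; balance=132250-72425=59825
44. interest=⌊59825·161/10000⌋=963; principal=min(74554-963,59825)=59825; balance=59825-59825=0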